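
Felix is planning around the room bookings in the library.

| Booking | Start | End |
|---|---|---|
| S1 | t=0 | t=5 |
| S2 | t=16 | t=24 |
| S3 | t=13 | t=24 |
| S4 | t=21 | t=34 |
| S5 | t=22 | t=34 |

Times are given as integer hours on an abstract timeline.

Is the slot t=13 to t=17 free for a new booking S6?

No — it overlaps S2, S3

S1: ends t=5 at or before S6 starts t=13 → clear.
S3: starts t=13 before S6 ends t=17, and ends t=24 after S6 starts t=13 → overlap.
S2: starts t=16 before S6 ends t=17, and ends t=24 after S6 starts t=13 → overlap.
S4: starts t=21 at or after S6 ends t=17 → clear.
S5: starts t=22 at or after S6 ends t=17 → clear.
S6 overlaps S2, S3.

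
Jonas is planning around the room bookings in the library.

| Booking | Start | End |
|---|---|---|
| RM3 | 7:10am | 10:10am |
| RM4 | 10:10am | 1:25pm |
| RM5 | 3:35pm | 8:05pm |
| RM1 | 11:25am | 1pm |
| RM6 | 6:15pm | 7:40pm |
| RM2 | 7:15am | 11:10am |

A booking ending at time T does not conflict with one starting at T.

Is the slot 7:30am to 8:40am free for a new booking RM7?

RM3: starts 7:10am before RM7 ends 8:40am, and ends 10:10am after RM7 starts 7:30am → overlap.
RM2: starts 7:15am before RM7 ends 8:40am, and ends 11:10am after RM7 starts 7:30am → overlap.
RM4: starts 10:10am at or after RM7 ends 8:40am → clear.
RM1: starts 11:25am at or after RM7 ends 8:40am → clear.
RM5: starts 3:35pm at or after RM7 ends 8:40am → clear.
RM6: starts 6:15pm at or after RM7 ends 8:40am → clear.
RM7 overlaps RM2, RM3.

No — it overlaps RM2, RM3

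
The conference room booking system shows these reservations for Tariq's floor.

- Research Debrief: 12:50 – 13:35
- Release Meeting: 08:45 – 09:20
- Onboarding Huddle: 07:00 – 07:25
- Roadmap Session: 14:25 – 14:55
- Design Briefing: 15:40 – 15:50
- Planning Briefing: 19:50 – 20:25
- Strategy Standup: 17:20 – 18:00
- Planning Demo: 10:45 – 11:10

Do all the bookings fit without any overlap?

Yes

Sorted by start: Onboarding Huddle, Release Meeting, Planning Demo, Research Debrief, Roadmap Session, Design Briefing, Strategy Standup, Planning Briefing.
Release Meeting starts after Onboarding Huddle ends, so Onboarding Huddle has no further overlaps.
Planning Demo starts after Release Meeting ends, so Release Meeting has no further overlaps.
Research Debrief starts after Planning Demo ends, so Planning Demo has no further overlaps.
Roadmap Session starts after Research Debrief ends, so Research Debrief has no further overlaps.
Design Briefing starts after Roadmap Session ends, so Roadmap Session has no further overlaps.
Strategy Standup starts after Design Briefing ends, so Design Briefing has no further overlaps.
Planning Briefing starts after Strategy Standup ends.
Every pair is clear; the schedule has no overlaps.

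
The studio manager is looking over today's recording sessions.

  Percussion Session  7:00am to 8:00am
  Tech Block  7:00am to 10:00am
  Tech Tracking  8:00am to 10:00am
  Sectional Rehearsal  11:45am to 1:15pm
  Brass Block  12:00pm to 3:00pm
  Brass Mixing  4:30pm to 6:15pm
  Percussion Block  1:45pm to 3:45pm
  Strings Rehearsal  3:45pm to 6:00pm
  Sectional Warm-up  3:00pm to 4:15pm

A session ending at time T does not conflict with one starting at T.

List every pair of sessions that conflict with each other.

Brass Block & Percussion Block, Brass Block & Sectional Rehearsal, Brass Mixing & Strings Rehearsal, Percussion Block & Sectional Warm-up, Percussion Session & Tech Block, Sectional Warm-up & Strings Rehearsal, Tech Block & Tech Tracking

Sorted by start: Percussion Session, Tech Block, Tech Tracking, Sectional Rehearsal, Brass Block, Percussion Block, Sectional Warm-up, Strings Rehearsal, Brass Mixing.
Tech Block starts before Percussion Session ends → Percussion Session and Tech Block overlap.
Tech Tracking starts exactly when Percussion Session ends (back-to-back, no overlap), so Percussion Session has no further overlaps.
Tech Tracking starts before Tech Block ends → Tech Block and Tech Tracking overlap.
Sectional Rehearsal starts after Tech Block ends, so Tech Block has no further overlaps.
Sectional Rehearsal starts after Tech Tracking ends, so Tech Tracking has no further overlaps.
Brass Block starts before Sectional Rehearsal ends → Sectional Rehearsal and Brass Block overlap.
Percussion Block starts after Sectional Rehearsal ends, so Sectional Rehearsal has no further overlaps.
Percussion Block starts before Brass Block ends → Brass Block and Percussion Block overlap.
Sectional Warm-up starts exactly when Brass Block ends (back-to-back, no overlap), so Brass Block has no further overlaps.
Sectional Warm-up starts before Percussion Block ends → Percussion Block and Sectional Warm-up overlap.
Strings Rehearsal starts exactly when Percussion Block ends (back-to-back, no overlap), so Percussion Block has no further overlaps.
Strings Rehearsal starts before Sectional Warm-up ends → Sectional Warm-up and Strings Rehearsal overlap.
Brass Mixing starts after Sectional Warm-up ends.
Brass Mixing starts before Strings Rehearsal ends → Strings Rehearsal and Brass Mixing overlap.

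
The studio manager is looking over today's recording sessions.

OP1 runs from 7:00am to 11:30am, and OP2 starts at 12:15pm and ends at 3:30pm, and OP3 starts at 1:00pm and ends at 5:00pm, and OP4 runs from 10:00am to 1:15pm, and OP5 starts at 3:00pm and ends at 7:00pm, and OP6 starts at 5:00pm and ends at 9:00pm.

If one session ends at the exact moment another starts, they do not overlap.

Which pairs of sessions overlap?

OP1 & OP4, OP2 & OP3, OP2 & OP4, OP2 & OP5, OP3 & OP4, OP3 & OP5, OP5 & OP6

Sorted by start: OP1, OP4, OP2, OP3, OP5, OP6.
OP4 starts before OP1 ends → OP1 and OP4 overlap.
OP2 starts after OP1 ends; OP1 is clear from here.
OP2 starts before OP4 ends → OP4 and OP2 overlap.
OP3 starts before OP4 ends → OP4 and OP3 overlap.
OP5 starts after OP4 ends; OP4 is clear from here.
OP3 starts before OP2 ends → OP2 and OP3 overlap.
OP5 starts before OP2 ends → OP2 and OP5 overlap.
OP6 starts after OP2 ends.
OP5 starts before OP3 ends → OP3 and OP5 overlap.
OP6 starts exactly when OP3 ends (back-to-back, no overlap).
OP6 starts before OP5 ends → OP5 and OP6 overlap.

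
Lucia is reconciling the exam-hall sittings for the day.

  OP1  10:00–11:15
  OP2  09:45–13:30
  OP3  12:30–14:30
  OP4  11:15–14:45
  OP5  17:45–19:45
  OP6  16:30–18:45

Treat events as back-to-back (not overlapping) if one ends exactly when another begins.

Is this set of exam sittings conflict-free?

No

Two intervals overlap when each starts before the other ends.
Sorted by start: OP2, OP1, OP4, OP3, OP6, OP5.
OP1 starts before OP2 ends → OP2 and OP1 overlap.
That's a conflict, so the schedule is not conflict-free.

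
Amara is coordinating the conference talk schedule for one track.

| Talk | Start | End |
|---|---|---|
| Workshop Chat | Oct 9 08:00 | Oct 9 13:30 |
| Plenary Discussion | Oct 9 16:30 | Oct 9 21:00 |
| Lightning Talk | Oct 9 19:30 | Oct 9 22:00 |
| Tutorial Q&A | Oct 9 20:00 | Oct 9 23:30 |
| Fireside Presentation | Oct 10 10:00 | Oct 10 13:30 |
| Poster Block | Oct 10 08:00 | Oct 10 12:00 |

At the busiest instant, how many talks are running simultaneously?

Sweep the timeline, counting +1 at each start and −1 at each end (ends before starts at a tie):
Oct 9 08:00 start Workshop Chat → 1
Oct 9 13:30 end Workshop Chat → 0
Oct 9 16:30 start Plenary Discussion → 1
Oct 9 19:30 start Lightning Talk → 2
Oct 9 20:00 start Tutorial Q&A → 3
Oct 9 21:00 end Plenary Discussion → 2
Oct 9 22:00 end Lightning Talk → 1
Oct 9 23:30 end Tutorial Q&A → 0
Oct 10 08:00 start Poster Block → 1
Oct 10 10:00 start Fireside Presentation → 2
Oct 10 12:00 end Poster Block → 1
Oct 10 13:30 end Fireside Presentation → 0
Peak is 3, at Oct 9 20:00 (Lightning Talk, Plenary Discussion, Tutorial Q&A).

3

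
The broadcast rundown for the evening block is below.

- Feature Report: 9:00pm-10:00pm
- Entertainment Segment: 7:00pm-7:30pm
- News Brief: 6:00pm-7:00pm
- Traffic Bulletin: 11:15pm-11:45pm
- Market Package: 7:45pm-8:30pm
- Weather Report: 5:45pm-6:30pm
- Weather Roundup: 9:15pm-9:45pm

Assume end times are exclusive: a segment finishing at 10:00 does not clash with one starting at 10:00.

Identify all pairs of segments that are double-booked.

Two intervals overlap when each starts before the other ends.
Sorted by start: Weather Report, News Brief, Entertainment Segment, Market Package, Feature Report, Weather Roundup, Traffic Bulletin.
News Brief starts before Weather Report ends → Weather Report and News Brief overlap.
Entertainment Segment starts after Weather Report ends, so Weather Report has no further overlaps.
Entertainment Segment starts exactly when News Brief ends (back-to-back, no overlap), so News Brief has no further overlaps.
Market Package starts after Entertainment Segment ends, so Entertainment Segment has no further overlaps.
Feature Report starts after Market Package ends, so Market Package has no further overlaps.
Weather Roundup starts before Feature Report ends → Feature Report and Weather Roundup overlap.
Traffic Bulletin starts after Feature Report ends.
Traffic Bulletin starts after Weather Roundup ends.

Feature Report & Weather Roundup, News Brief & Weather Report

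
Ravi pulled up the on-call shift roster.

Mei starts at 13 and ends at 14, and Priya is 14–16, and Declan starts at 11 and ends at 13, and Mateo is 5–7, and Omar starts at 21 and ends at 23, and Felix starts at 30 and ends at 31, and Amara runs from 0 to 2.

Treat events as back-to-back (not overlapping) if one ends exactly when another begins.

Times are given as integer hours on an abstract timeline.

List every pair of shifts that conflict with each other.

none

Two intervals overlap when each starts before the other ends.
Sorted by start: Amara, Mateo, Declan, Mei, Priya, Omar, Felix.
Mateo starts after Amara ends, so nothing later overlaps Amara either.
Declan starts after Mateo ends, so nothing later overlaps Mateo either.
Mei starts exactly when Declan ends (back-to-back, no overlap), so nothing later overlaps Declan either.
Priya starts exactly when Mei ends (back-to-back, no overlap), so nothing later overlaps Mei either.
Omar starts after Priya ends, so nothing later overlaps Priya either.
Felix starts after Omar ends.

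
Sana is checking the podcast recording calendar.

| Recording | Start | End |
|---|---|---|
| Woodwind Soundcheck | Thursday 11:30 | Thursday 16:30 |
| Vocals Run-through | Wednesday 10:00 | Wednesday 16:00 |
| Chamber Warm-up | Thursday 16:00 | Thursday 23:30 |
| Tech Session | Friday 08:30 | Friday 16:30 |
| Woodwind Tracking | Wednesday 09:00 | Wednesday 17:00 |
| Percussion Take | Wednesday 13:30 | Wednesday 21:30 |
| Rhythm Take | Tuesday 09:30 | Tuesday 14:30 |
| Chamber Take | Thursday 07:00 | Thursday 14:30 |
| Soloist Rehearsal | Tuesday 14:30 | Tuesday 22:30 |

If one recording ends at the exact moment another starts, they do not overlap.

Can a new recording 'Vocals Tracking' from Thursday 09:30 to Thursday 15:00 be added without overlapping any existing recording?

Rhythm Take: ends Tuesday 14:30 at or before Vocals Tracking starts Thursday 09:30 → clear.
Soloist Rehearsal: ends Tuesday 22:30 at or before Vocals Tracking starts Thursday 09:30 → clear.
Woodwind Tracking: ends Wednesday 17:00 at or before Vocals Tracking starts Thursday 09:30 → clear.
Vocals Run-through: ends Wednesday 16:00 at or before Vocals Tracking starts Thursday 09:30 → clear.
Percussion Take: ends Wednesday 21:30 at or before Vocals Tracking starts Thursday 09:30 → clear.
Chamber Take: starts Thursday 07:00 before Vocals Tracking ends Thursday 15:00, and ends Thursday 14:30 after Vocals Tracking starts Thursday 09:30 → overlap.
Woodwind Soundcheck: starts Thursday 11:30 before Vocals Tracking ends Thursday 15:00, and ends Thursday 16:30 after Vocals Tracking starts Thursday 09:30 → overlap.
Chamber Warm-up: starts Thursday 16:00 at or after Vocals Tracking ends Thursday 15:00 → clear.
Tech Session: starts Friday 08:30 at or after Vocals Tracking ends Thursday 15:00 → clear.
Vocals Tracking overlaps Woodwind Soundcheck, Chamber Take.

No — it overlaps Chamber Take, Woodwind Soundcheck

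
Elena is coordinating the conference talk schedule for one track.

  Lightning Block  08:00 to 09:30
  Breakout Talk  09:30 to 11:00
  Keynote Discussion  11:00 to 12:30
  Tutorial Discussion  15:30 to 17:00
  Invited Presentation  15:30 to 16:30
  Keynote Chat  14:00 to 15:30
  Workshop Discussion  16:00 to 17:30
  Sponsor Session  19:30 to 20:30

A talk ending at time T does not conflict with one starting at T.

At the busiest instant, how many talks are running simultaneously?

Walk through starts and ends in time order (an end at T is processed before a start at T):
08:00 start Lightning Block → 1
09:30 end Lightning Block → 0
09:30 start Breakout Talk → 1
11:00 end Breakout Talk → 0
11:00 start Keynote Discussion → 1
12:30 end Keynote Discussion → 0
14:00 start Keynote Chat → 1
15:30 end Keynote Chat → 0
15:30 start Invited Presentation → 1
15:30 start Tutorial Discussion → 2
16:00 start Workshop Discussion → 3
16:30 end Invited Presentation → 2
17:00 end Tutorial Discussion → 1
17:30 end Workshop Discussion → 0
19:30 start Sponsor Session → 1
20:30 end Sponsor Session → 0
Peak is 3, at 16:00 (Invited Presentation, Tutorial Discussion, Workshop Discussion).

3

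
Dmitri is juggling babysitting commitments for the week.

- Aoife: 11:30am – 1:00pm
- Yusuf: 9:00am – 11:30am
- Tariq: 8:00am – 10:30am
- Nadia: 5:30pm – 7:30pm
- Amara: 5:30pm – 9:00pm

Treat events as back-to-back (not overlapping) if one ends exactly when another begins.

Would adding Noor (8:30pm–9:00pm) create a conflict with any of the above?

Yes — it overlaps Amara

Tariq: ends 10:30am at or before Noor starts 8:30pm → clear.
Yusuf: ends 11:30am at or before Noor starts 8:30pm → clear.
Aoife: ends 1:00pm at or before Noor starts 8:30pm → clear.
Nadia: ends 7:30pm at or before Noor starts 8:30pm → clear.
Amara: starts 5:30pm before Noor ends 9:00pm, and ends 9:00pm after Noor starts 8:30pm → overlap.
Noor overlaps Amara.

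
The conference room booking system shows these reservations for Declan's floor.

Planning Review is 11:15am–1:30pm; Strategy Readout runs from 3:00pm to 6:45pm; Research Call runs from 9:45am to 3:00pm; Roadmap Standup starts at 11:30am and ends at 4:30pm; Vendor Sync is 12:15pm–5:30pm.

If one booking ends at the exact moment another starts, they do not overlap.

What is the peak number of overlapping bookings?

Sort all start/end points and keep a running count:
9:45am start Research Call → 1
11:15am start Planning Review → 2
11:30am start Roadmap Standup → 3
12:15pm start Vendor Sync → 4
1:30pm end Planning Review → 3
3:00pm end Research Call → 2
3:00pm start Strategy Readout → 3
4:30pm end Roadmap Standup → 2
5:30pm end Vendor Sync → 1
6:45pm end Strategy Readout → 0
Peak is 4, at 12:15pm (Planning Review, Research Call, Roadmap Standup, Vendor Sync).

4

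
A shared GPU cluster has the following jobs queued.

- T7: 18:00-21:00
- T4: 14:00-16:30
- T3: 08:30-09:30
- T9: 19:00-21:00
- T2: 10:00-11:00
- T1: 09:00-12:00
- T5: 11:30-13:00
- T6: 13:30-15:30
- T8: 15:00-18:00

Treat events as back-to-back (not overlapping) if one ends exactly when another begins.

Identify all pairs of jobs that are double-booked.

Sorted by start: T3, T1, T2, T5, T6, T4, T8, T7, T9.
T1 starts before T3 ends → T3 and T1 overlap.
T2 starts after T3 ends, so nothing later overlaps T3 either.
T2 starts before T1 ends → T1 and T2 overlap.
T5 starts before T1 ends → T1 and T5 overlap.
T6 starts after T1 ends, so nothing later overlaps T1 either.
T5 starts after T2 ends, so nothing later overlaps T2 either.
T6 starts after T5 ends, so nothing later overlaps T5 either.
T4 starts before T6 ends → T6 and T4 overlap.
T8 starts before T6 ends → T6 and T8 overlap.
T7 starts after T6 ends, so nothing later overlaps T6 either.
T8 starts before T4 ends → T4 and T8 overlap.
T7 starts after T4 ends, so nothing later overlaps T4 either.
T7 starts exactly when T8 ends (back-to-back, no overlap), so nothing later overlaps T8 either.
T9 starts before T7 ends → T7 and T9 overlap.

T1 & T2, T1 & T3, T1 & T5, T4 & T6, T4 & T8, T6 & T8, T7 & T9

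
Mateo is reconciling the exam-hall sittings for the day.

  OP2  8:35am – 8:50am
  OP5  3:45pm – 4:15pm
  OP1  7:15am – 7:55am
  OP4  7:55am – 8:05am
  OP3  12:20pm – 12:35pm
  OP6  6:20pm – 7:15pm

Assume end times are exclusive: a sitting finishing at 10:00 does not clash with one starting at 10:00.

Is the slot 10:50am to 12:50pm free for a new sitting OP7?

OP1: ends 7:55am at or before OP7 starts 10:50am → clear.
OP4: ends 8:05am at or before OP7 starts 10:50am → clear.
OP2: ends 8:50am at or before OP7 starts 10:50am → clear.
OP3: starts 12:20pm before OP7 ends 12:50pm, and ends 12:35pm after OP7 starts 10:50am → overlap.
OP5: starts 3:45pm at or after OP7 ends 12:50pm → clear.
OP6: starts 6:20pm at or after OP7 ends 12:50pm → clear.
OP7 overlaps OP3.

No — it overlaps OP3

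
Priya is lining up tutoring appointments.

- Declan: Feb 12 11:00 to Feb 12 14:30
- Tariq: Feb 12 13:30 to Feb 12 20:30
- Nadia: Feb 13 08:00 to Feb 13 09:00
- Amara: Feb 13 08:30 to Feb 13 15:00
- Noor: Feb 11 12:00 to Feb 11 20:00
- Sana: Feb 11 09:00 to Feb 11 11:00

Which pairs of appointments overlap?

Amara & Nadia, Declan & Tariq

Sorted by start: Sana, Noor, Declan, Tariq, Nadia, Amara.
Noor starts after Sana ends — done with Sana.
Declan starts after Noor ends — done with Noor.
Tariq starts before Declan ends → Declan and Tariq overlap.
Nadia starts after Declan ends — done with Declan.
Nadia starts after Tariq ends — done with Tariq.
Amara starts before Nadia ends → Nadia and Amara overlap.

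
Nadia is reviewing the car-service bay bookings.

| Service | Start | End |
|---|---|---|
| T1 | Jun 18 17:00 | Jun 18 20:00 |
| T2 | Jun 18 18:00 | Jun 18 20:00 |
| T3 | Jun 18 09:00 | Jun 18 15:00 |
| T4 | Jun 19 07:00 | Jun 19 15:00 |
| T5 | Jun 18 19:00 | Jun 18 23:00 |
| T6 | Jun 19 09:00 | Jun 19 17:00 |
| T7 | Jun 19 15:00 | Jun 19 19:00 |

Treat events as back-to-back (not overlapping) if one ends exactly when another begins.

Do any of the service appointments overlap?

Sorted by start: T3, T1, T2, T5, T4, T6, T7.
T1 starts after T3 ends; T3 is clear from here.
T2 starts before T1 ends → T1 and T2 overlap.
That's a conflict, so the schedule is not conflict-free.

Yes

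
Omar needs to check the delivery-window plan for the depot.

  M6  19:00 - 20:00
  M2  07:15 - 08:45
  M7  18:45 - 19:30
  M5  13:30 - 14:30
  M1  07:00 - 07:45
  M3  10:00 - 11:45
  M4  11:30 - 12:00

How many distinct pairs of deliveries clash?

3

Sorted by start: M1, M2, M3, M4, M5, M7, M6.
M2 starts before M1 ends → M1 and M2 overlap.
M3 starts after M1 ends, so nothing later overlaps M1 either.
M3 starts after M2 ends, so nothing later overlaps M2 either.
M4 starts before M3 ends → M3 and M4 overlap.
M5 starts after M3 ends, so nothing later overlaps M3 either.
M5 starts after M4 ends, so nothing later overlaps M4 either.
M7 starts after M5 ends, so nothing later overlaps M5 either.
M6 starts before M7 ends → M7 and M6 overlap.
Overlapping pairs: M1 & M2, M3 & M4, M6 & M7 — 3 in total.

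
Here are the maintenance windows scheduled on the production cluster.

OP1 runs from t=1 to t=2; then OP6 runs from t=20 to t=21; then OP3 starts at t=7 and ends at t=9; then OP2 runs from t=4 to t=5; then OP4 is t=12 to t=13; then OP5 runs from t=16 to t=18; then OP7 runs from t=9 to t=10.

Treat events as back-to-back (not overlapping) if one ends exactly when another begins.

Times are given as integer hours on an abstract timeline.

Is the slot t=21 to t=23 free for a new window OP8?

OP1: ends t=2 at or before OP8 starts t=21 → clear.
OP2: ends t=5 at or before OP8 starts t=21 → clear.
OP3: ends t=9 at or before OP8 starts t=21 → clear.
OP7: ends t=10 at or before OP8 starts t=21 → clear.
OP4: ends t=13 at or before OP8 starts t=21 → clear.
OP5: ends t=18 at or before OP8 starts t=21 → clear.
OP6: ends t=21 at or before OP8 starts t=21 → clear.

Yes — the slot is free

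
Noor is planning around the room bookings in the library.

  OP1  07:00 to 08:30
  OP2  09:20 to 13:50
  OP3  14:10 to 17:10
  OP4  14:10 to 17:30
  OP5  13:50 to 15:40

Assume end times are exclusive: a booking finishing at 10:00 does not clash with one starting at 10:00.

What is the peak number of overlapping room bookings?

Sort all start/end points and keep a running count:
07:00 start OP1 → 1
08:30 end OP1 → 0
09:20 start OP2 → 1
13:50 end OP2 → 0
13:50 start OP5 → 1
14:10 start OP3 → 2
14:10 start OP4 → 3
15:40 end OP5 → 2
17:10 end OP3 → 1
17:30 end OP4 → 0
Peak is 3, at 14:10 (OP3, OP4, OP5).

3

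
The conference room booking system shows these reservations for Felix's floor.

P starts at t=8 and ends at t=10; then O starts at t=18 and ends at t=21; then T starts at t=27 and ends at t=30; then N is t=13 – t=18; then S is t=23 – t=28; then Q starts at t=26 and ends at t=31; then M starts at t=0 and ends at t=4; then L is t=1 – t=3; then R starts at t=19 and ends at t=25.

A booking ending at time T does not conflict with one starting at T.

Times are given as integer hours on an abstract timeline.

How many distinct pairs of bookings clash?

Sorted by start: M, L, P, N, O, R, S, Q, T.
L starts before M ends → M and L overlap.
P starts after M ends, so M has no further overlaps.
P starts after L ends, so L has no further overlaps.
N starts after P ends, so P has no further overlaps.
O starts exactly when N ends (back-to-back, no overlap), so N has no further overlaps.
R starts before O ends → O and R overlap.
S starts after O ends, so O has no further overlaps.
S starts before R ends → R and S overlap.
Q starts after R ends, so R has no further overlaps.
Q starts before S ends → S and Q overlap.
T starts before S ends → S and T overlap.
T starts before Q ends → Q and T overlap.
Overlapping pairs: L & M, O & R, Q & S, Q & T, R & S, S & T — 6 in total.

6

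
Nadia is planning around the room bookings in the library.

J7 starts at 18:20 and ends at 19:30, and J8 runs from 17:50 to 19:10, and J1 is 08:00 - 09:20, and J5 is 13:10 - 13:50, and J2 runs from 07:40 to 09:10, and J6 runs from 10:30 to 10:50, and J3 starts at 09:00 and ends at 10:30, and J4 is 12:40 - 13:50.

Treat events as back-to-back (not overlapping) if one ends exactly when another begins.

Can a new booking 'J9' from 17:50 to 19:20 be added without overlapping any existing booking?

J2: ends 09:10 at or before J9 starts 17:50 → clear.
J1: ends 09:20 at or before J9 starts 17:50 → clear.
J3: ends 10:30 at or before J9 starts 17:50 → clear.
J6: ends 10:50 at or before J9 starts 17:50 → clear.
J4: ends 13:50 at or before J9 starts 17:50 → clear.
J5: ends 13:50 at or before J9 starts 17:50 → clear.
J8: starts 17:50 before J9 ends 19:20, and ends 19:10 after J9 starts 17:50 → overlap.
J7: starts 18:20 before J9 ends 19:20, and ends 19:30 after J9 starts 17:50 → overlap.
J9 overlaps J7, J8.

No — it overlaps J7, J8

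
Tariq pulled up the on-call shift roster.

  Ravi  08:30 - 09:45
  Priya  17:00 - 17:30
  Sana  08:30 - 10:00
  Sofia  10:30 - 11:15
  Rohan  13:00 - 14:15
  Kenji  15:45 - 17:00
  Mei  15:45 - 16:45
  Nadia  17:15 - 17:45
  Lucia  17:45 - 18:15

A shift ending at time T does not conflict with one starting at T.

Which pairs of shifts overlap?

Kenji & Mei, Nadia & Priya, Ravi & Sana

Two intervals overlap when each starts before the other ends.
Sorted by start: Ravi, Sana, Sofia, Rohan, Kenji, Mei, Priya, Nadia, Lucia.
Sana starts before Ravi ends → Ravi and Sana overlap.
Sofia starts after Ravi ends, so nothing later overlaps Ravi either.
Sofia starts after Sana ends, so nothing later overlaps Sana either.
Rohan starts after Sofia ends, so nothing later overlaps Sofia either.
Kenji starts after Rohan ends, so nothing later overlaps Rohan either.
Mei starts before Kenji ends → Kenji and Mei overlap.
Priya starts exactly when Kenji ends (back-to-back, no overlap), so nothing later overlaps Kenji either.
Priya starts after Mei ends, so nothing later overlaps Mei either.
Nadia starts before Priya ends → Priya and Nadia overlap.
Lucia starts after Priya ends.
Lucia starts exactly when Nadia ends (back-to-back, no overlap).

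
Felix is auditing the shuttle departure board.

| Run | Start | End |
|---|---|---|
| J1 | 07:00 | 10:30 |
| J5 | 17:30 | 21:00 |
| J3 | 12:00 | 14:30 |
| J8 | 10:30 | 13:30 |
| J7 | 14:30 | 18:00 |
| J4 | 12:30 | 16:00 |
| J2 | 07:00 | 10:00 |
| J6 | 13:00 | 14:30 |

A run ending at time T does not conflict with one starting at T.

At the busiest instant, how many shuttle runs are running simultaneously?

Sort all start/end points and keep a running count:
07:00 start J1 → 1
07:00 start J2 → 2
10:00 end J2 → 1
10:30 end J1 → 0
10:30 start J8 → 1
12:00 start J3 → 2
12:30 start J4 → 3
13:00 start J6 → 4
13:30 end J8 → 3
14:30 end J3 → 2
14:30 end J6 → 1
14:30 start J7 → 2
16:00 end J4 → 1
17:30 start J5 → 2
18:00 end J7 → 1
21:00 end J5 → 0
Peak is 4, at 13:00 (J3, J4, J6, J8).

4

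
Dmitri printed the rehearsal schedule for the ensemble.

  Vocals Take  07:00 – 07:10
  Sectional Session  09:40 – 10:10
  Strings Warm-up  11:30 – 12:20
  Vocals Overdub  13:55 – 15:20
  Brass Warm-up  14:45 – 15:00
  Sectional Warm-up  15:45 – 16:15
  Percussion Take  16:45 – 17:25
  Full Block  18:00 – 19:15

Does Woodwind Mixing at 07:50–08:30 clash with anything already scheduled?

No — it doesn't clash with anything

Vocals Take: ends 07:10 at or before Woodwind Mixing starts 07:50 → clear.
Sectional Session: starts 09:40 at or after Woodwind Mixing ends 08:30 → clear.
Strings Warm-up: starts 11:30 at or after Woodwind Mixing ends 08:30 → clear.
Vocals Overdub: starts 13:55 at or after Woodwind Mixing ends 08:30 → clear.
Brass Warm-up: starts 14:45 at or after Woodwind Mixing ends 08:30 → clear.
Sectional Warm-up: starts 15:45 at or after Woodwind Mixing ends 08:30 → clear.
Percussion Take: starts 16:45 at or after Woodwind Mixing ends 08:30 → clear.
Full Block: starts 18:00 at or after Woodwind Mixing ends 08:30 → clear.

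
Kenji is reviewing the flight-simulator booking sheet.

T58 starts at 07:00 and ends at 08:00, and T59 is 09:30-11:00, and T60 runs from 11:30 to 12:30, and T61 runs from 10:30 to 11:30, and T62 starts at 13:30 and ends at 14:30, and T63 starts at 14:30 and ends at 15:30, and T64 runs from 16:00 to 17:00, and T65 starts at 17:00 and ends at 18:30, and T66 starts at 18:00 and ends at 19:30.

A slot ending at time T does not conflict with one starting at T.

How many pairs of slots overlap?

Sorted by start: T58, T59, T61, T60, T62, T63, T64, T65, T66.
T59 starts after T58 ends, so T58 has no further overlaps.
T61 starts before T59 ends → T59 and T61 overlap.
T60 starts after T59 ends, so T59 has no further overlaps.
T60 starts exactly when T61 ends (back-to-back, no overlap), so T61 has no further overlaps.
T62 starts after T60 ends, so T60 has no further overlaps.
T63 starts exactly when T62 ends (back-to-back, no overlap), so T62 has no further overlaps.
T64 starts after T63 ends, so T63 has no further overlaps.
T65 starts exactly when T64 ends (back-to-back, no overlap), so T64 has no further overlaps.
T66 starts before T65 ends → T65 and T66 overlap.
Overlapping pairs: T59 & T61, T65 & T66 — 2 in total.

2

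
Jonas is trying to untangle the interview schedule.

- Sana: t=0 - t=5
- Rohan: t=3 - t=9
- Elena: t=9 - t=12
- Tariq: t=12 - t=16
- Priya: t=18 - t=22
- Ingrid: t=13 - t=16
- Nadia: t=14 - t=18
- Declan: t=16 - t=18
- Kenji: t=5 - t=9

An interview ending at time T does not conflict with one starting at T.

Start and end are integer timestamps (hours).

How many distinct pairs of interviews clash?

6

Sorted by start: Sana, Rohan, Kenji, Elena, Tariq, Ingrid, Nadia, Declan, Priya.
Rohan starts before Sana ends → Sana and Rohan overlap.
Kenji starts exactly when Sana ends (back-to-back, no overlap), so Sana has no further overlaps.
Kenji starts before Rohan ends → Rohan and Kenji overlap.
Elena starts exactly when Rohan ends (back-to-back, no overlap), so Rohan has no further overlaps.
Elena starts exactly when Kenji ends (back-to-back, no overlap), so Kenji has no further overlaps.
Tariq starts exactly when Elena ends (back-to-back, no overlap), so Elena has no further overlaps.
Ingrid starts before Tariq ends → Tariq and Ingrid overlap.
Nadia starts before Tariq ends → Tariq and Nadia overlap.
Declan starts exactly when Tariq ends (back-to-back, no overlap), so Tariq has no further overlaps.
Nadia starts before Ingrid ends → Ingrid and Nadia overlap.
Declan starts exactly when Ingrid ends (back-to-back, no overlap), so Ingrid has no further overlaps.
Declan starts before Nadia ends → Nadia and Declan overlap.
Priya starts exactly when Nadia ends (back-to-back, no overlap).
Priya starts exactly when Declan ends (back-to-back, no overlap).
Overlapping pairs: Declan & Nadia, Ingrid & Nadia, Ingrid & Tariq, Kenji & Rohan, Nadia & Tariq, Rohan & Sana — 6 in total.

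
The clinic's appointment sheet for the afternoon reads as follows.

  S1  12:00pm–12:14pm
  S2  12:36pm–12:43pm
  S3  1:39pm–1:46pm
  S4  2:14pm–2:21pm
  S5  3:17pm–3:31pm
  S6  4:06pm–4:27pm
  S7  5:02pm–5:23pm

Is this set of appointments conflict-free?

Sorted by start: S1, S2, S3, S4, S5, S6, S7.
S2 starts after S1 ends, so nothing later overlaps S1 either.
S3 starts after S2 ends, so nothing later overlaps S2 either.
S4 starts after S3 ends, so nothing later overlaps S3 either.
S5 starts after S4 ends, so nothing later overlaps S4 either.
S6 starts after S5 ends, so nothing later overlaps S5 either.
S7 starts after S6 ends.
Every pair is clear; the schedule has no overlaps.

Yes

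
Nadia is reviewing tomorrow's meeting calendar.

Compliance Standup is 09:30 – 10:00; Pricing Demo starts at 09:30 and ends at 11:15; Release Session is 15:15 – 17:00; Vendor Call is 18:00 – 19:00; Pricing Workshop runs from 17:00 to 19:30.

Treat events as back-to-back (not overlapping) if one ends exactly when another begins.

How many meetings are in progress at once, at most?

2

Sort all start/end points and keep a running count:
09:30 start Compliance Standup → 1
09:30 start Pricing Demo → 2
10:00 end Compliance Standup → 1
11:15 end Pricing Demo → 0
15:15 start Release Session → 1
17:00 end Release Session → 0
17:00 start Pricing Workshop → 1
18:00 start Vendor Call → 2
19:00 end Vendor Call → 1
19:30 end Pricing Workshop → 0
Peak is 2, at 09:30 (Compliance Standup, Pricing Demo).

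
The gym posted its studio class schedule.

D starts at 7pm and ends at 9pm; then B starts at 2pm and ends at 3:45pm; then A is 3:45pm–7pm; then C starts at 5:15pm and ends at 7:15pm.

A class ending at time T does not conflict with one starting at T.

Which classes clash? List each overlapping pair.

A & C, C & D

Sorted by start: B, A, C, D.
A starts exactly when B ends (back-to-back, no overlap); B is clear from here.
C starts before A ends → A and C overlap.
D starts exactly when A ends (back-to-back, no overlap).
D starts before C ends → C and D overlap.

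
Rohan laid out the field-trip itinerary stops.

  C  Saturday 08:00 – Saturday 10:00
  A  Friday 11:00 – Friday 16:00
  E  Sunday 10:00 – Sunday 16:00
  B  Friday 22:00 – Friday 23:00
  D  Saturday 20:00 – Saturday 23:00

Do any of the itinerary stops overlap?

Sorted by start: A, B, C, D, E.
B starts after A ends, so A has no further overlaps.
C starts after B ends, so B has no further overlaps.
D starts after C ends, so C has no further overlaps.
E starts after D ends.
Every pair is clear; the schedule has no overlaps.

No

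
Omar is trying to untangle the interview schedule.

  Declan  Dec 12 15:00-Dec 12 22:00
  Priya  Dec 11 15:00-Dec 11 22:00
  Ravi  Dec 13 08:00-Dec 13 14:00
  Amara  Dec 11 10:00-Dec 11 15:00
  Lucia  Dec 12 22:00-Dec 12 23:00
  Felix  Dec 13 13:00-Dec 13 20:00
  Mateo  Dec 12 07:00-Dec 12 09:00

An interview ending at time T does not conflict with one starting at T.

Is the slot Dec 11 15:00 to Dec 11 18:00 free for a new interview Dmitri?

Amara: ends Dec 11 15:00 at or before Dmitri starts Dec 11 15:00 → clear.
Priya: starts Dec 11 15:00 before Dmitri ends Dec 11 18:00, and ends Dec 11 22:00 after Dmitri starts Dec 11 15:00 → overlap.
Mateo: starts Dec 12 07:00 at or after Dmitri ends Dec 11 18:00 → clear.
Declan: starts Dec 12 15:00 at or after Dmitri ends Dec 11 18:00 → clear.
Lucia: starts Dec 12 22:00 at or after Dmitri ends Dec 11 18:00 → clear.
Ravi: starts Dec 13 08:00 at or after Dmitri ends Dec 11 18:00 → clear.
Felix: starts Dec 13 13:00 at or after Dmitri ends Dec 11 18:00 → clear.
Dmitri overlaps Priya.

No — it overlaps Priya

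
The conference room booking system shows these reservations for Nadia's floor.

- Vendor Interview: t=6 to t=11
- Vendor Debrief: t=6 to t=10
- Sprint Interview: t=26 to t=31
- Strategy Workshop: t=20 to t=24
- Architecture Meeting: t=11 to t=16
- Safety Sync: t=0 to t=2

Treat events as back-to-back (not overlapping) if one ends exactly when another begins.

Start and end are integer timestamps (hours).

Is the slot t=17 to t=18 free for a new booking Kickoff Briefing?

Safety Sync: ends t=2 at or before Kickoff Briefing starts t=17 → clear.
Vendor Interview: ends t=11 at or before Kickoff Briefing starts t=17 → clear.
Vendor Debrief: ends t=10 at or before Kickoff Briefing starts t=17 → clear.
Architecture Meeting: ends t=16 at or before Kickoff Briefing starts t=17 → clear.
Strategy Workshop: starts t=20 at or after Kickoff Briefing ends t=18 → clear.
Sprint Interview: starts t=26 at or after Kickoff Briefing ends t=18 → clear.

Yes — the slot is free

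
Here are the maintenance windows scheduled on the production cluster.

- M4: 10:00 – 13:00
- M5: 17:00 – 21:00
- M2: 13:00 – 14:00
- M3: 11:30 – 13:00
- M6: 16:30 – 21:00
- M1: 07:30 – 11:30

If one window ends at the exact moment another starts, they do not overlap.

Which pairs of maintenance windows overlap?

Two intervals overlap when each starts before the other ends.
Sorted by start: M1, M4, M3, M2, M6, M5.
M4 starts before M1 ends → M1 and M4 overlap.
M3 starts exactly when M1 ends (back-to-back, no overlap); M1 is clear from here.
M3 starts before M4 ends → M4 and M3 overlap.
M2 starts exactly when M4 ends (back-to-back, no overlap); M4 is clear from here.
M2 starts exactly when M3 ends (back-to-back, no overlap); M3 is clear from here.
M6 starts after M2 ends; M2 is clear from here.
M5 starts before M6 ends → M6 and M5 overlap.

M1 & M4, M3 & M4, M5 & M6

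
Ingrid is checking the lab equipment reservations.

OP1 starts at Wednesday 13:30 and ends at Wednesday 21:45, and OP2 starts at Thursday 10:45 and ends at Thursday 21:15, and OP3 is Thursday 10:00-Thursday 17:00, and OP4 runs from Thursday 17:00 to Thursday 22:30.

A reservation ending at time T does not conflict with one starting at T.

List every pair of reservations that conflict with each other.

Sorted by start: OP1, OP3, OP2, OP4.
OP3 starts after OP1 ends, so OP1 has no further overlaps.
OP2 starts before OP3 ends → OP3 and OP2 overlap.
OP4 starts exactly when OP3 ends (back-to-back, no overlap).
OP4 starts before OP2 ends → OP2 and OP4 overlap.

OP2 & OP3, OP2 & OP4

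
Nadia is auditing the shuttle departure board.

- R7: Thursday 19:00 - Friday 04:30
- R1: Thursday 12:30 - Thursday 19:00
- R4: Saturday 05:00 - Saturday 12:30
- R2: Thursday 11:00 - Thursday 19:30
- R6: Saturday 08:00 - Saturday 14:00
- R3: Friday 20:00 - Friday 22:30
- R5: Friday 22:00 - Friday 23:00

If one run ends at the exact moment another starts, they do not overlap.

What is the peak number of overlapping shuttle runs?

2

Sort all start/end points and keep a running count:
Thursday 11:00 start R2 → 1
Thursday 12:30 start R1 → 2
Thursday 19:00 end R1 → 1
Thursday 19:00 start R7 → 2
Thursday 19:30 end R2 → 1
Friday 04:30 end R7 → 0
Friday 20:00 start R3 → 1
Friday 22:00 start R5 → 2
Friday 22:30 end R3 → 1
Friday 23:00 end R5 → 0
Saturday 05:00 start R4 → 1
Saturday 08:00 start R6 → 2
Saturday 12:30 end R4 → 1
Saturday 14:00 end R6 → 0
Peak is 2, at Thursday 12:30 (R1, R2).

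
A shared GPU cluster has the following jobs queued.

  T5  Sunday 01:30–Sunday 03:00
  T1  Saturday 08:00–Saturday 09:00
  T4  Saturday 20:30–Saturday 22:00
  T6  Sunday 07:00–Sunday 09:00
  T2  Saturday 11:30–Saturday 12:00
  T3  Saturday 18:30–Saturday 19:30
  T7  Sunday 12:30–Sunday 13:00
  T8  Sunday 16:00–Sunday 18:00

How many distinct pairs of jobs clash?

Two intervals overlap when each starts before the other ends.
Sorted by start: T1, T2, T3, T4, T5, T6, T7, T8.
T2 starts after T1 ends; T1 is clear from here.
T3 starts after T2 ends; T2 is clear from here.
T4 starts after T3 ends; T3 is clear from here.
T5 starts after T4 ends; T4 is clear from here.
T6 starts after T5 ends; T5 is clear from here.
T7 starts after T6 ends; T6 is clear from here.
T8 starts after T7 ends.
No pair overlaps.

0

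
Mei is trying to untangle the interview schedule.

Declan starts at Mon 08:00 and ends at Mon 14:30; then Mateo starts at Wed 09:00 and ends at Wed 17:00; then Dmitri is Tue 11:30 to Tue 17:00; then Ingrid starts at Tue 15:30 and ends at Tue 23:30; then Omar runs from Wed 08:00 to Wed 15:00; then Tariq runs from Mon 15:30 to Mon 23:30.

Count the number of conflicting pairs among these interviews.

Sorted by start: Declan, Tariq, Dmitri, Ingrid, Omar, Mateo.
Tariq starts after Declan ends, so Declan has no further overlaps.
Dmitri starts after Tariq ends, so Tariq has no further overlaps.
Ingrid starts before Dmitri ends → Dmitri and Ingrid overlap.
Omar starts after Dmitri ends, so Dmitri has no further overlaps.
Omar starts after Ingrid ends, so Ingrid has no further overlaps.
Mateo starts before Omar ends → Omar and Mateo overlap.
Overlapping pairs: Dmitri & Ingrid, Mateo & Omar — 2 in total.

2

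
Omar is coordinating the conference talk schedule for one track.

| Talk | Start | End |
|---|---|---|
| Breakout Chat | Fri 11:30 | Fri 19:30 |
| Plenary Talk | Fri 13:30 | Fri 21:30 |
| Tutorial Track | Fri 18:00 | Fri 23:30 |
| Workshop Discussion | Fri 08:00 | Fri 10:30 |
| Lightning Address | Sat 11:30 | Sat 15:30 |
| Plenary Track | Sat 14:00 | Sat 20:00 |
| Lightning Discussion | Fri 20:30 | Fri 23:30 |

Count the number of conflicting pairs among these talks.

Sorted by start: Workshop Discussion, Breakout Chat, Plenary Talk, Tutorial Track, Lightning Discussion, Lightning Address, Plenary Track.
Breakout Chat starts after Workshop Discussion ends; Workshop Discussion is clear from here.
Plenary Talk starts before Breakout Chat ends → Breakout Chat and Plenary Talk overlap.
Tutorial Track starts before Breakout Chat ends → Breakout Chat and Tutorial Track overlap.
Lightning Discussion starts after Breakout Chat ends; Breakout Chat is clear from here.
Tutorial Track starts before Plenary Talk ends → Plenary Talk and Tutorial Track overlap.
Lightning Discussion starts before Plenary Talk ends → Plenary Talk and Lightning Discussion overlap.
Lightning Address starts after Plenary Talk ends; Plenary Talk is clear from here.
Lightning Discussion starts before Tutorial Track ends → Tutorial Track and Lightning Discussion overlap.
Lightning Address starts after Tutorial Track ends; Tutorial Track is clear from here.
Lightning Address starts after Lightning Discussion ends; Lightning Discussion is clear from here.
Plenary Track starts before Lightning Address ends → Lightning Address and Plenary Track overlap.
Overlapping pairs: Breakout Chat & Plenary Talk, Breakout Chat & Tutorial Track, Lightning Address & Plenary Track, Lightning Discussion & Plenary Talk, Lightning Discussion & Tutorial Track, Plenary Talk & Tutorial Track — 6 in total.

6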